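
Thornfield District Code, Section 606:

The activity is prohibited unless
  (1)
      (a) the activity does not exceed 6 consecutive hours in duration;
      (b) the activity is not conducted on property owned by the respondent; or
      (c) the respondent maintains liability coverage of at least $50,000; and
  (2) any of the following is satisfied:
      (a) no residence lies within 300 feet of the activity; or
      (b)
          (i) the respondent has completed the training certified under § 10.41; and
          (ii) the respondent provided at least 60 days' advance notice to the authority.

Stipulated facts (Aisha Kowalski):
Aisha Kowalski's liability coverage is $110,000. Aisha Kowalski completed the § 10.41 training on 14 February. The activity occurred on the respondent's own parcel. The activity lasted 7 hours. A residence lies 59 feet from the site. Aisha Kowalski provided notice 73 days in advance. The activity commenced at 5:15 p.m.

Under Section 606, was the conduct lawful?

Yes — lawful.

(a) ≤ 6 hrs duration — not met.
(b) not (own property) — not met.
(c) coverage ≥ $50,000 — met.
(1) = F OR F OR T = true.
(a) no residence in 300 ft — not met.
(i) training certified — holds.
(ii) ≥60 days' notice — met.
So (b) is satisfied (T AND T).
(2): F OR T → true.
Overall: T AND T → true.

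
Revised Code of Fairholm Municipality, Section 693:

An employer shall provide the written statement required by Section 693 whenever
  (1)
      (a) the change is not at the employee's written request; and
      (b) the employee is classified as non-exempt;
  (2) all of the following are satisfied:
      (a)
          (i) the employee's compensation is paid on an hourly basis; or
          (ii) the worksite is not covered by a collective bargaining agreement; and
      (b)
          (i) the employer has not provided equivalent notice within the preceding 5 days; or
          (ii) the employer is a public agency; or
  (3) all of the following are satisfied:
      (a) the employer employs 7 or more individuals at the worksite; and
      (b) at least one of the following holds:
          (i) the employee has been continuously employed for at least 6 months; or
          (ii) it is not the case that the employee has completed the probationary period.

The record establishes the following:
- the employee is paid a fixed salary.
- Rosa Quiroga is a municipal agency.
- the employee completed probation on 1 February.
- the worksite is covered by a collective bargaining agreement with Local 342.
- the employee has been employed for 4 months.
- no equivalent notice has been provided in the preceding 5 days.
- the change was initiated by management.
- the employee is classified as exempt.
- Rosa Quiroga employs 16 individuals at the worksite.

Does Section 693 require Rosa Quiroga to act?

(a) not employee-requested — met.
(b) non-exempt — not satisfied.
So (1) is not satisfied (T AND F).
(i) hourly-paid — fails.
(ii) no CBA — not met.
So (a) is not satisfied (F OR F).
(i) no recent notice — holds.
(ii) public agency — holds.
(b) = T OR T = true.
(2): F AND T → false.
(a) ≥ 7 at site — met.
(i) tenure ≥ 6 mo. — not satisfied.
(ii) not (past probation) — not satisfied.
(b) = F OR F = false.
So (3) is not satisfied (T AND F).
Overall: F OR F OR F → false.

No — not required.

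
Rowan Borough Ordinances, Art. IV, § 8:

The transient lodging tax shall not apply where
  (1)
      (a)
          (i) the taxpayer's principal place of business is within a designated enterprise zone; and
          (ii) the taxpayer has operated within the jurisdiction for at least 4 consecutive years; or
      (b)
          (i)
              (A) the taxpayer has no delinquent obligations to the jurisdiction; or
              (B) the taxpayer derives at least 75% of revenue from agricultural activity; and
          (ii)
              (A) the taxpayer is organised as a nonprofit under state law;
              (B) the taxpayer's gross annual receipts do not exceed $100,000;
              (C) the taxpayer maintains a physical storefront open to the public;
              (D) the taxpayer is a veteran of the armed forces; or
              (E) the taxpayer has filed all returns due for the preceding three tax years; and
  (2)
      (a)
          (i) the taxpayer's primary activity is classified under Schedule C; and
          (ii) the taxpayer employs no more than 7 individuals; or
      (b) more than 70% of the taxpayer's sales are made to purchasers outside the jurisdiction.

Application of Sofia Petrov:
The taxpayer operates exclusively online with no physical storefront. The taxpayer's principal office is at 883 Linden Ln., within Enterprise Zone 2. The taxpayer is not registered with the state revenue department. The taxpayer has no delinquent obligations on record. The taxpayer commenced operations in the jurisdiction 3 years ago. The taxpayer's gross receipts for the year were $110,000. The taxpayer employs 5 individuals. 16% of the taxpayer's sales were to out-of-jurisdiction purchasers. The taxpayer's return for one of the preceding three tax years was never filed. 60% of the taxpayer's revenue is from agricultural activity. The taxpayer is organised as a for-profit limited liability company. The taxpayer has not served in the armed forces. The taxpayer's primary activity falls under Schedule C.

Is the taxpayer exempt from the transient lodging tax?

(i) in enterprise zone — met.
(ii) ≥ 4 yrs in jurisdiction — not satisfied.
(a) = T AND F = false.
(A) no delinquency — satisfied.
(B) ≥75% agricultural — not met.
(i): T OR F → true.
(A) nonprofit — fails.
(B) receipts ≤ $100,000 — fails.
(C) has storefront — not satisfied.
(D) veteran — not satisfied.
(E) returns current — fails.
(ii) = F OR F OR F OR F OR F = false.
(b): T AND F → false.
So (1) is not satisfied (F OR F).
(i) Schedule C activity — met.
(ii) ≤ 7 employees — satisfied.
So (a) is satisfied (T AND T).
(b) >70% out-of-jur. sales — not met.
So (2) is satisfied (T OR F).
Overall = F AND T = false.

No — not exempt.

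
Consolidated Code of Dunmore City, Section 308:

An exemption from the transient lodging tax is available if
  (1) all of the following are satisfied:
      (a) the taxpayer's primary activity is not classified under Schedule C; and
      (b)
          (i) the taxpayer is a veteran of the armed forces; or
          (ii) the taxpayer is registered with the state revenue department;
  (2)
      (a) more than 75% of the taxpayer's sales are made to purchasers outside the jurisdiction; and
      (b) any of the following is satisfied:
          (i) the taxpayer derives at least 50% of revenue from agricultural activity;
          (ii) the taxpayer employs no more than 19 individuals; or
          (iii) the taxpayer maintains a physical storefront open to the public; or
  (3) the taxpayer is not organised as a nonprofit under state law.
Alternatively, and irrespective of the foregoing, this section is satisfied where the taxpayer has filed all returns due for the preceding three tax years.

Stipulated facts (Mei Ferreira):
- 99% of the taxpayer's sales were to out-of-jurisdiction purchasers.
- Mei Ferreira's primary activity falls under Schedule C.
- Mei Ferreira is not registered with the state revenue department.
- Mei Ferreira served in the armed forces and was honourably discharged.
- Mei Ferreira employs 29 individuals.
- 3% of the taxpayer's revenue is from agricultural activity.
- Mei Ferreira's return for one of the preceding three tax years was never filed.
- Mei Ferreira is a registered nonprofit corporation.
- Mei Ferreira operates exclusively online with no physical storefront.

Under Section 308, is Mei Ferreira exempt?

(a) not (Schedule C activity) — not met.
(i) veteran — holds.
(ii) state-registered — fails.
So (b) is satisfied (T OR F).
So (1) is not satisfied (F AND T).
(a) >75% out-of-jur. sales — met.
(i) ≥50% agricultural — fails.
(ii) ≤ 19 employees — not met.
(iii) has storefront — fails.
(b): F OR F OR F → false.
(2): T AND F → false.
(3) not (nonprofit) — fails.
So Overall is not satisfied (F OR F OR F).
Exception (returns current) — not satisfied.
Result: main false OR exception false → false.

No — not exempt.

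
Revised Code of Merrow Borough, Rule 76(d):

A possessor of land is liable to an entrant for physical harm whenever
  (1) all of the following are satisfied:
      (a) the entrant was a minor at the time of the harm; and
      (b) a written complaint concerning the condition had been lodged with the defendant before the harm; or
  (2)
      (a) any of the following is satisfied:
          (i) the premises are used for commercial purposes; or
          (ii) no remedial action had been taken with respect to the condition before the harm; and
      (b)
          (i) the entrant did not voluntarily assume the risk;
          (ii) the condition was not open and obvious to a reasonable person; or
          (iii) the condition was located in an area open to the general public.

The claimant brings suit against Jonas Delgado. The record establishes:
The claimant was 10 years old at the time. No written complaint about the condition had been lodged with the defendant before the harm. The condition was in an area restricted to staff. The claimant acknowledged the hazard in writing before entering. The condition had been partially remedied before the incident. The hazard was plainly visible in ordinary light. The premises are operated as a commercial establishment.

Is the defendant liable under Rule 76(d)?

(a) entrant a minor — satisfied.
(b) complaint lodged — fails.
(1) = T AND F = false.
(i) commercial use — met.
(ii) no remedial action — not satisfied.
So (a) is satisfied (T OR F).
(i) no assumed risk — not met.
(ii) not open/obvious — fails.
(iii) public area — not satisfied.
So (b) is not satisfied (F OR F OR F).
(2): T AND F → false.
Overall: F OR F → false.

No — not liable.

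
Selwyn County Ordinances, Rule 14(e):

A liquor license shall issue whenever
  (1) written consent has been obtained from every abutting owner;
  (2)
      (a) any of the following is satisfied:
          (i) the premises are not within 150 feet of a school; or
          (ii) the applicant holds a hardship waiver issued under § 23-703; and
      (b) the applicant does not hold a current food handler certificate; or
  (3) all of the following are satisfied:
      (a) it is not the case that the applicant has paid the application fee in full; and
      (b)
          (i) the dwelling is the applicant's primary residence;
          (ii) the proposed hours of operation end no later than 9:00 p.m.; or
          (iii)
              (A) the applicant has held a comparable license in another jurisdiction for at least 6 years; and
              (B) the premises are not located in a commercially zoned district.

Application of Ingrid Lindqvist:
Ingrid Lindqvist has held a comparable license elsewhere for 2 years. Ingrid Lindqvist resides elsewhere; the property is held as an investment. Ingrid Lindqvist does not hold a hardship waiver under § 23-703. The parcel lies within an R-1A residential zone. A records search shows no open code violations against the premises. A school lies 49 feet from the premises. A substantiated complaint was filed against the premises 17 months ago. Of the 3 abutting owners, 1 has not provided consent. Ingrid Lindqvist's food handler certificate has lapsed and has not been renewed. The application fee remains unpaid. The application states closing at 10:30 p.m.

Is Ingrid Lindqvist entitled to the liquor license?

No — denied.

(1) all abutters consent — not satisfied.
(i) ≥150 ft from school — fails.
(ii) hardship waiver — not satisfied.
So (a) is not satisfied (F OR F).
(b) not (food handler cert.) — satisfied.
So (2) is not satisfied (F AND T).
(a) not (fee paid) — met.
(i) primary residence — not satisfied.
(ii) closes by 9 p.m. — not met.
(A) prior license ≥ 6 yr — fails.
(B) not (commercially zoned) — met.
(iii): F AND T → false.
So (b) is not satisfied (F OR F OR F).
(3) = T AND F = false.
Overall = F OR F OR F = false.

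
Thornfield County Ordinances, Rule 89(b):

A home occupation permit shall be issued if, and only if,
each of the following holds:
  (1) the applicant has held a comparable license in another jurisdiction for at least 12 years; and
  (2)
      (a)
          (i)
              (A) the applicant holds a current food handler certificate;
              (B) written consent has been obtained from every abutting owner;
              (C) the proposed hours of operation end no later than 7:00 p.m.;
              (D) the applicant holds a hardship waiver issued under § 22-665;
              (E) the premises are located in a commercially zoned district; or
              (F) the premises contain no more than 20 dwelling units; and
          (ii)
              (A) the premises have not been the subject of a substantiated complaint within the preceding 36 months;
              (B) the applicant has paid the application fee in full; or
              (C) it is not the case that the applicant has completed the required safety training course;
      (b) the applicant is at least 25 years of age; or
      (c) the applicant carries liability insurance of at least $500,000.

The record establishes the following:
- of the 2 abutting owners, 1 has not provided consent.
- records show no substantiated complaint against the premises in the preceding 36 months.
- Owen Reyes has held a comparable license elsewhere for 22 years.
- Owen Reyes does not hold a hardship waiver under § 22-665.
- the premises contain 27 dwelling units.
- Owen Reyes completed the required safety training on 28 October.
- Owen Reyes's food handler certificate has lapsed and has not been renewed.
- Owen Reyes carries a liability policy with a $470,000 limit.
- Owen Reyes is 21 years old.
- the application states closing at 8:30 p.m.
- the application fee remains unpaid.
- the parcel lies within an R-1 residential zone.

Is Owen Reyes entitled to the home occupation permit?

(1) prior license ≥ 12 yr — holds.
(A) food handler cert. — fails.
(B) all abutters consent — not met.
(C) closes by 7 p.m. — not met.
(D) hardship waiver — not satisfied.
(E) commercially zoned — not met.
(F) ≤ 20 units — not met.
(i) = F OR F OR F OR F OR F OR F = false.
(A) no complaint in 36 mo. — satisfied.
(B) fee paid — not met.
(C) not (safety training) — not satisfied.
So (ii) is satisfied (T OR F OR F).
So (a) is not satisfied (F AND T).
(b) age ≥ 25 — not satisfied.
(c) insurance ≥ $500,000 — fails.
So (2) is not satisfied (F OR F OR F).
So Overall is not satisfied (T AND F).

No — denied.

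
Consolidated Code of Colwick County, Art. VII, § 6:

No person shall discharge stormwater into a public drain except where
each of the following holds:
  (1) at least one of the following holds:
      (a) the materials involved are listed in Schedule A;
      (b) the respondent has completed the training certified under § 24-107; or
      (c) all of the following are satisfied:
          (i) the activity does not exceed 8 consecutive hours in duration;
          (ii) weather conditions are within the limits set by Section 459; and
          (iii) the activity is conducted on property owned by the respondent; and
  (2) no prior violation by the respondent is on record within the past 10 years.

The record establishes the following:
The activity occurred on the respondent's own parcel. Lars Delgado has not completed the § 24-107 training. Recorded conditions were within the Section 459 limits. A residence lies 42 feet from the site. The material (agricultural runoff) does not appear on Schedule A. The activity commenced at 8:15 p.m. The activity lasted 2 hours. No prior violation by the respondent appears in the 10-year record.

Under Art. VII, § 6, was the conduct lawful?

Yes — lawful.

(a) Schedule A material — fails.
(b) training certified — not satisfied.
(i) ≤ 8 hrs duration — satisfied.
(ii) weather ok — satisfied.
(iii) own property — satisfied.
(c): T AND T AND T → true.
(1) = F OR F OR T = true.
(2) no prior violation — met.
Overall = T AND T = true.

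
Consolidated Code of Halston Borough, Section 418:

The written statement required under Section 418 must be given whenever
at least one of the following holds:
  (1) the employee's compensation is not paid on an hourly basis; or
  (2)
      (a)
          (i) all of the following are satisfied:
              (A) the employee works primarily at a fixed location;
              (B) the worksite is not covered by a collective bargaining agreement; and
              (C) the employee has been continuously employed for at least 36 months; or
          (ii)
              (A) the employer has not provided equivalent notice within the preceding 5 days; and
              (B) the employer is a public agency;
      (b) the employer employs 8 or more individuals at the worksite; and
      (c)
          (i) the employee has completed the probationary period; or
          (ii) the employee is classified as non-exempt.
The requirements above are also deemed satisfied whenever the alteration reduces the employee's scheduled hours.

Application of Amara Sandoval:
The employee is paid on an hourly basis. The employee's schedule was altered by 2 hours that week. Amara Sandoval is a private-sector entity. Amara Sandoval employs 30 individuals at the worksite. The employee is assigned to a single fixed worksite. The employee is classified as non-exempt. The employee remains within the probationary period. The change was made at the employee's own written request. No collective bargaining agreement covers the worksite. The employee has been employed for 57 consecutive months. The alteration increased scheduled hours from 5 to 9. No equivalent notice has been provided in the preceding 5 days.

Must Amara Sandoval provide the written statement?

Yes — required.

(1) not (hourly-paid) — fails.
(A) fixed location — holds.
(B) no CBA — satisfied.
(C) tenure ≥ 36 mo. — holds.
(i): T AND T AND T → true.
(A) no recent notice — holds.
(B) public agency — not met.
So (ii) is not satisfied (T AND F).
So (a) is satisfied (T OR F).
(b) ≥ 8 at site — holds.
(i) past probation — fails.
(ii) non-exempt — met.
(c): F OR T → true.
(2) = T AND T AND T = true.
Overall = F OR T = true.
Exception (hours reduced) — not satisfied.
Result: main true OR exception false → true.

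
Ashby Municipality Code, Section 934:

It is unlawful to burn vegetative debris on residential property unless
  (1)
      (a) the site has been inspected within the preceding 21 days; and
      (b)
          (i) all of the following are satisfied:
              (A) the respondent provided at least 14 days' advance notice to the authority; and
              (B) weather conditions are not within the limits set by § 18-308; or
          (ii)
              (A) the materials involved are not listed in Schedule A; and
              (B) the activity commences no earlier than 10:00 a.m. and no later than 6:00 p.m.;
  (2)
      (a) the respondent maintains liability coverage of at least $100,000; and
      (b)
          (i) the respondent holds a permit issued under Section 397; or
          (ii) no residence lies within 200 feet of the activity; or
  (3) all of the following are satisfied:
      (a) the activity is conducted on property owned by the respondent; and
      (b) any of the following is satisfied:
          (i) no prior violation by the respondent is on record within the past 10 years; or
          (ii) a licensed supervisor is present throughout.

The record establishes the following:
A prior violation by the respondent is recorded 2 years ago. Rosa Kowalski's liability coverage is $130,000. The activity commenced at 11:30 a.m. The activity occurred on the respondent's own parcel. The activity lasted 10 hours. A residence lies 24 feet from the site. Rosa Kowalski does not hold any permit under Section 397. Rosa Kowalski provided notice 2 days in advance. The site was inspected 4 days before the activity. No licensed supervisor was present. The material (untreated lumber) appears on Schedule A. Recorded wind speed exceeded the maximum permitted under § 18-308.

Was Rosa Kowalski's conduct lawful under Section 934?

(a) site inspected — satisfied.
(A) ≥14 days' notice — not met.
(B) not (weather ok) — satisfied.
(i): F AND T → false.
(A) not (Schedule A material) — fails.
(B) start within hours — met.
(ii) = F AND T = false.
(b): F OR F → false.
(1): T AND F → false.
(a) coverage ≥ $100,000 — holds.
(i) holds permit — not met.
(ii) no residence in 200 ft — not met.
So (b) is not satisfied (F OR F).
So (2) is not satisfied (T AND F).
(a) own property — holds.
(i) no prior violation — fails.
(ii) supervisor present — not met.
(b): F OR F → false.
So (3) is not satisfied (T AND F).
Overall: F OR F OR F → false.

No — unlawful.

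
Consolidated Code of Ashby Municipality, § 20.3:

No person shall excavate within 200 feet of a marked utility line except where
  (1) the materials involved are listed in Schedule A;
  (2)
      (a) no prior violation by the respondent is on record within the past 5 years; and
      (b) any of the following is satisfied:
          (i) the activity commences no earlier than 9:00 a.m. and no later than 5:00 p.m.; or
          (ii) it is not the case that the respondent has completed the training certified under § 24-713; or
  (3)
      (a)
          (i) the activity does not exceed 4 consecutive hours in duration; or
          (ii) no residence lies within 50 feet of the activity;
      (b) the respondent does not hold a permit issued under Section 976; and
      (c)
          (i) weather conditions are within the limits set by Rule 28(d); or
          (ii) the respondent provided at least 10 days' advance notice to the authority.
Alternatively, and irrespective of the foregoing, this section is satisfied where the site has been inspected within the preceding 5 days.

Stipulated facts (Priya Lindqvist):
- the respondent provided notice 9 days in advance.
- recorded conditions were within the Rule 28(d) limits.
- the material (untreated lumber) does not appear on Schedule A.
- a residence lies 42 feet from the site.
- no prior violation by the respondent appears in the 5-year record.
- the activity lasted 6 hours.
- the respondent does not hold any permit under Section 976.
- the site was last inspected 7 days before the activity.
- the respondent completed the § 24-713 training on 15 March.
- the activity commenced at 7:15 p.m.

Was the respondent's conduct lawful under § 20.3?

No — unlawful.

(1) Schedule A material — not met.
(a) no prior violation — holds.
(i) start within hours — not met.
(ii) not (training certified) — not met.
(b) = F OR F = false.
(2) = T AND F = false.
(i) ≤ 4 hrs duration — not satisfied.
(ii) no residence in 50 ft — fails.
So (a) is not satisfied (F OR F).
(b) not (holds permit) — met.
(i) weather ok — met.
(ii) ≥10 days' notice — not satisfied.
(c): T OR F → true.
(3): F AND T AND T → false.
Overall: F OR F OR F → false.
Exception (site inspected) — not satisfied.
Result: main false OR exception false → false.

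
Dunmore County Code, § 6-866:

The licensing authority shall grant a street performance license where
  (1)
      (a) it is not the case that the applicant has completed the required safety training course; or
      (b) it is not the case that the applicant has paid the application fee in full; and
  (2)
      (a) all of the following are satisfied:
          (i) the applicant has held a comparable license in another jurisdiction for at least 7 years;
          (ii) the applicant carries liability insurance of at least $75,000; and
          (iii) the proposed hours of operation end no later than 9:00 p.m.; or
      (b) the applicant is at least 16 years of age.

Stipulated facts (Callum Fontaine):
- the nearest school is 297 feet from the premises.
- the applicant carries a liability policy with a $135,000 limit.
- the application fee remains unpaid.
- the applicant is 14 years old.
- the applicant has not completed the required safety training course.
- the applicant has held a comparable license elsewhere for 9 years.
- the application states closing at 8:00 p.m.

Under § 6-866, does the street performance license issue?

Yes — granted.

(a) not (safety training) — satisfied.
(b) not (fee paid) — satisfied.
(1): T OR T → true.
(i) prior license ≥ 7 yr — satisfied.
(ii) insurance ≥ $75,000 — met.
(iii) closes by 9 p.m. — met.
(a) = T AND T AND T = true.
(b) age ≥ 16 — not satisfied.
(2): T OR F → true.
Overall = T AND T = true.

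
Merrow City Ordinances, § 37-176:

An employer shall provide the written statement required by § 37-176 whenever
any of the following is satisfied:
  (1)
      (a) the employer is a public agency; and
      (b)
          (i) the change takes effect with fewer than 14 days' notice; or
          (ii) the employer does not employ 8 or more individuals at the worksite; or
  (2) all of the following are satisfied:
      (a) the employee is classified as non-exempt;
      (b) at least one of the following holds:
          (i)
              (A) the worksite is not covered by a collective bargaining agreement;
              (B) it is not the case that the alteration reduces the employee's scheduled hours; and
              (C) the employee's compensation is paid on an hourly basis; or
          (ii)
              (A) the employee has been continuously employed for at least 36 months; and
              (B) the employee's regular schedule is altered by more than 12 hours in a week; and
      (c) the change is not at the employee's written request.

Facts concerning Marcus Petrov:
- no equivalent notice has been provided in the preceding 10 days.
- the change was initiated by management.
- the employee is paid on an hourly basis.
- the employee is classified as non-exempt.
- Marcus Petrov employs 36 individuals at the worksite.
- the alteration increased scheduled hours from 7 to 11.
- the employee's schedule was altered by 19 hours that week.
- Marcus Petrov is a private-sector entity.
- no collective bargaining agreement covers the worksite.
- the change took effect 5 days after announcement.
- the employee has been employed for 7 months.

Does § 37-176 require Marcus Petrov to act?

Yes — required.

(a) public agency — fails.
(i) < 14 days' notice — holds.
(ii) not (≥ 8 at site) — fails.
So (b) is satisfied (T OR F).
(1) = F AND T = false.
(a) non-exempt — satisfied.
(A) no CBA — holds.
(B) not (hours reduced) — satisfied.
(C) hourly-paid — satisfied.
(i) = T AND T AND T = true.
(A) tenure ≥ 36 mo. — not met.
(B) schedule shift > 12h — holds.
(ii): F AND T → false.
(b): T OR F → true.
(c) not employee-requested — satisfied.
(2): T AND T AND T → true.
Overall: F OR T → true.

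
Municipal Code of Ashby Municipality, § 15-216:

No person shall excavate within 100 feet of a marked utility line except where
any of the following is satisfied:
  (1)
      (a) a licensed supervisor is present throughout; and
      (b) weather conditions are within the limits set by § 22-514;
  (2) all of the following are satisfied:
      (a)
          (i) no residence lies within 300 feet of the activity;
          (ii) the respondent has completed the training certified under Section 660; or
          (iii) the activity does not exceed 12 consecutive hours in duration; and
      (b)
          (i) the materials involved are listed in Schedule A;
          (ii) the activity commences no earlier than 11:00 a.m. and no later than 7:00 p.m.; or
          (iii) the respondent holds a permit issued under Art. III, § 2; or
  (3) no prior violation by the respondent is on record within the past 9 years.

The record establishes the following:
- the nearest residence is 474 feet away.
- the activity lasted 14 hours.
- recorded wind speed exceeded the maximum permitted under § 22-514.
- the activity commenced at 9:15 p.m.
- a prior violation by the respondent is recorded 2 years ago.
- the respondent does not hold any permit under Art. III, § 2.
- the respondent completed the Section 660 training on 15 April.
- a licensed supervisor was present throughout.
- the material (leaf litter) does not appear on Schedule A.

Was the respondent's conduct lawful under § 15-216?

(a) supervisor present — met.
(b) weather ok — fails.
(1) = T AND F = false.
(i) no residence in 300 ft — holds.
(ii) training certified — met.
(iii) ≤ 12 hrs duration — fails.
So (a) is satisfied (T OR T OR F).
(i) Schedule A material — fails.
(ii) start within hours — fails.
(iii) holds permit — not satisfied.
(b): F OR F OR F → false.
So (2) is not satisfied (T AND F).
(3) no prior violation — not met.
So Overall is not satisfied (F OR F OR F).

No — unlawful.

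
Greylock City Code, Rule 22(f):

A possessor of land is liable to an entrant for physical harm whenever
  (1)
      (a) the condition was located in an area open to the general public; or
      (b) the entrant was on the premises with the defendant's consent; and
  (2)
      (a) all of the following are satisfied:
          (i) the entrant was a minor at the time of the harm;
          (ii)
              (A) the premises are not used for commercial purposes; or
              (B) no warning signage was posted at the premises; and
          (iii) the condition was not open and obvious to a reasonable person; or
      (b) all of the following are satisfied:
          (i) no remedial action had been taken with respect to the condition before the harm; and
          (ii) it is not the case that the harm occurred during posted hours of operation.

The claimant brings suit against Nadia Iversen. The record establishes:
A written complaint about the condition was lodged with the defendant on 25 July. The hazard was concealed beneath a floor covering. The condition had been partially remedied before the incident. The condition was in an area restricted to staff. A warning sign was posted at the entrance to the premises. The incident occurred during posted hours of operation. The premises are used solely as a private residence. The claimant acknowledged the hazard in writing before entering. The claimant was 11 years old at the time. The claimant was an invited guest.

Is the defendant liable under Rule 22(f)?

Yes — liable.

(a) public area — not met.
(b) consent to enter — holds.
(1) = F OR T = true.
(i) entrant a minor — satisfied.
(A) not (commercial use) — satisfied.
(B) no signage posted — not met.
(ii) = T OR F = true.
(iii) not open/obvious — satisfied.
(a) = T AND T AND T = true.
(i) no remedial action — fails.
(ii) not (during posted hours) — fails.
(b) = F AND F = false.
(2): T OR F → true.
So Overall is satisfied (T AND T).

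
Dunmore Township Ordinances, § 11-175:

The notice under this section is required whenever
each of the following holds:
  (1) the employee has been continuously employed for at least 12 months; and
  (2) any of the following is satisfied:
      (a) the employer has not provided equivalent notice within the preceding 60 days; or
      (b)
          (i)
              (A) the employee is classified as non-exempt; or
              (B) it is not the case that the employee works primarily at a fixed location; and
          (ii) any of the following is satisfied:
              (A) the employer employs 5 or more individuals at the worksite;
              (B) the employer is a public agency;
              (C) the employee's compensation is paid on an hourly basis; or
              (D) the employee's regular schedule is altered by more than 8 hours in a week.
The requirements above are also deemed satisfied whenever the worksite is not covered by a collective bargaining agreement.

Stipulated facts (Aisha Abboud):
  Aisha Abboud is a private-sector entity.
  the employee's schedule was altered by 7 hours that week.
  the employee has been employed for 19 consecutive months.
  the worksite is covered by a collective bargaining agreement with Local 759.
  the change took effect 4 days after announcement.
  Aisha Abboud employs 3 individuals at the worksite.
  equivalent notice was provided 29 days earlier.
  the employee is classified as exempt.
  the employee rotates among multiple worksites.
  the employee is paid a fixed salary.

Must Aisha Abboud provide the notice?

No — not required.

(1) tenure ≥ 12 mo. — holds.
(a) no recent notice — not satisfied.
(A) non-exempt — fails.
(B) not (fixed location) — holds.
(i) = F OR T = true.
(A) ≥ 5 at site — not met.
(B) public agency — not satisfied.
(C) hourly-paid — fails.
(D) schedule shift > 8h — not satisfied.
(ii): F OR F OR F OR F → false.
(b) = T AND F = false.
So (2) is not satisfied (F OR F).
So Overall is not satisfied (T AND F).
Exception (no CBA) — not satisfied.
Result: main false OR exception false → false.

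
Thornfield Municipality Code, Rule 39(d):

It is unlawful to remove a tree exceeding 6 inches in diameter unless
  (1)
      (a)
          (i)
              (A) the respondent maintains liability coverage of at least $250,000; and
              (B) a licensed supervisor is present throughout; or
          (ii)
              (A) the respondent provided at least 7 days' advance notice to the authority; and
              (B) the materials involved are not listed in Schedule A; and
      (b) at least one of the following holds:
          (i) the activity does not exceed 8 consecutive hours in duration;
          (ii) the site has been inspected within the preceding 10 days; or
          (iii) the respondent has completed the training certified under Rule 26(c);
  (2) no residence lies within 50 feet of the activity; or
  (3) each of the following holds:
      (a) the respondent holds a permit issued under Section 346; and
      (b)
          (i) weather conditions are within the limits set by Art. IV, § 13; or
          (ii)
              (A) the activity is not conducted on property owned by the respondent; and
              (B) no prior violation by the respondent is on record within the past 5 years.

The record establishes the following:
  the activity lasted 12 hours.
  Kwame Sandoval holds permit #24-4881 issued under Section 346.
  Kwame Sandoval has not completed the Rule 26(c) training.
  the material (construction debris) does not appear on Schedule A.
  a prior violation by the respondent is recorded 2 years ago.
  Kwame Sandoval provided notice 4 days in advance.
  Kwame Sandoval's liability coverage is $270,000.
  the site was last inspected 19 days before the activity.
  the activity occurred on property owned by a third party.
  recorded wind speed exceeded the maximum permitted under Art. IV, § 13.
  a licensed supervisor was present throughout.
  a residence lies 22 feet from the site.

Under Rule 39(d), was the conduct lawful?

No — unlawful.

(A) coverage ≥ $250,000 — holds.
(B) supervisor present — satisfied.
(i): T AND T → true.
(A) ≥7 days' notice — not satisfied.
(B) not (Schedule A material) — holds.
(ii): F AND T → false.
(a) = T OR F = true.
(i) ≤ 8 hrs duration — not met.
(ii) site inspected — fails.
(iii) training certified — not met.
(b) = F OR F OR F = false.
(1): T AND F → false.
(2) no residence in 50 ft — not satisfied.
(a) holds permit — satisfied.
(i) weather ok — fails.
(A) not (own property) — holds.
(B) no prior violation — not satisfied.
(ii): T AND F → false.
(b): F OR F → false.
So (3) is not satisfied (T AND F).
So Overall is not satisfied (F OR F OR F).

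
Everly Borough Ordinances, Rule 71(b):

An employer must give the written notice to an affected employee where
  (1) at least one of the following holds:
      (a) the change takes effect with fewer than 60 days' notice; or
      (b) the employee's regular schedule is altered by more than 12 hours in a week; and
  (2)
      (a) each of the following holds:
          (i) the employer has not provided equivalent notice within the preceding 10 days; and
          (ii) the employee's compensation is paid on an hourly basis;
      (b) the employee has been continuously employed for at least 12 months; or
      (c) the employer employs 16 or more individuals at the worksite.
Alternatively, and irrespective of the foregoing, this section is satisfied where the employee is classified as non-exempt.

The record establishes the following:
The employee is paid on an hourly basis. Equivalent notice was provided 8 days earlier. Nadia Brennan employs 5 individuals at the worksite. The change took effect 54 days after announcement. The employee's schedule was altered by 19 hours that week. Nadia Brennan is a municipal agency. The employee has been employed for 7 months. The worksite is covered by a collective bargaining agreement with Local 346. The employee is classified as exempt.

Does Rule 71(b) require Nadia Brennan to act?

No — not required.

(a) < 60 days' notice — satisfied.
(b) schedule shift > 12h — satisfied.
So (1) is satisfied (T OR T).
(i) no recent notice — fails.
(ii) hourly-paid — holds.
So (a) is not satisfied (F AND T).
(b) tenure ≥ 12 mo. — not met.
(c) ≥ 16 at site — not met.
So (2) is not satisfied (F OR F OR F).
So Overall is not satisfied (T AND F).
Exception (non-exempt) — not satisfied.
Result: main false OR exception false → false.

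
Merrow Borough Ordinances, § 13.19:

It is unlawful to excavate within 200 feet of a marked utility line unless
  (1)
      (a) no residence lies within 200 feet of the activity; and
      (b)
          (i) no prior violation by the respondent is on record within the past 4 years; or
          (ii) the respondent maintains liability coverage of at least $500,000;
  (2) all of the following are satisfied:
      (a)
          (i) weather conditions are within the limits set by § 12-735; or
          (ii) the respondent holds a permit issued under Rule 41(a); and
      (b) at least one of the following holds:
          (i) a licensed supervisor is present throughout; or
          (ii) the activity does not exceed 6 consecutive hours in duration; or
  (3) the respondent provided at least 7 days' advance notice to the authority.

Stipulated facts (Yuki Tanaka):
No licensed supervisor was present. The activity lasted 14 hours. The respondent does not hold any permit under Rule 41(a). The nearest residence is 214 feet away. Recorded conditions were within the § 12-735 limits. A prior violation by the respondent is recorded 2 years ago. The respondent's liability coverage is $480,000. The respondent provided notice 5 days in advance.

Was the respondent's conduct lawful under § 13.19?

No — unlawful.

(a) no residence in 200 ft — satisfied.
(i) no prior violation — not satisfied.
(ii) coverage ≥ $500,000 — not satisfied.
So (b) is not satisfied (F OR F).
(1) = T AND F = false.
(i) weather ok — holds.
(ii) holds permit — not satisfied.
(a) = T OR F = true.
(i) supervisor present — fails.
(ii) ≤ 6 hrs duration — not satisfied.
So (b) is not satisfied (F OR F).
(2): T AND F → false.
(3) ≥7 days' notice — not satisfied.
Overall = F OR F OR F = false.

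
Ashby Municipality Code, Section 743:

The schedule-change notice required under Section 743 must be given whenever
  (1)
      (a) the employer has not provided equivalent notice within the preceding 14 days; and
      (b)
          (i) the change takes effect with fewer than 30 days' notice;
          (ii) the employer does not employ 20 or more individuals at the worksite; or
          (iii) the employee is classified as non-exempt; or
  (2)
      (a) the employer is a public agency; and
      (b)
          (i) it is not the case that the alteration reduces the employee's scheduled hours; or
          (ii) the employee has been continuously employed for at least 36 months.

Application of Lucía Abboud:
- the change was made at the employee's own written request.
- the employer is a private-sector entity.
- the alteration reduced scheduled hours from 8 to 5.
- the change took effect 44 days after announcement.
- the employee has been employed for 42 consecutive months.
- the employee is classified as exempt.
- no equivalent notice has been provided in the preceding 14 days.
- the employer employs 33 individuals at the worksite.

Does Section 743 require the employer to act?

No — not required.

(a) no recent notice — satisfied.
(i) < 30 days' notice — not met.
(ii) not (≥ 20 at site) — not met.
(iii) non-exempt — fails.
(b): F OR F OR F → false.
So (1) is not satisfied (T AND F).
(a) public agency — not met.
(i) not (hours reduced) — not satisfied.
(ii) tenure ≥ 36 mo. — met.
(b) = F OR T = true.
(2) = F AND T = false.
Overall = F OR F = false.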